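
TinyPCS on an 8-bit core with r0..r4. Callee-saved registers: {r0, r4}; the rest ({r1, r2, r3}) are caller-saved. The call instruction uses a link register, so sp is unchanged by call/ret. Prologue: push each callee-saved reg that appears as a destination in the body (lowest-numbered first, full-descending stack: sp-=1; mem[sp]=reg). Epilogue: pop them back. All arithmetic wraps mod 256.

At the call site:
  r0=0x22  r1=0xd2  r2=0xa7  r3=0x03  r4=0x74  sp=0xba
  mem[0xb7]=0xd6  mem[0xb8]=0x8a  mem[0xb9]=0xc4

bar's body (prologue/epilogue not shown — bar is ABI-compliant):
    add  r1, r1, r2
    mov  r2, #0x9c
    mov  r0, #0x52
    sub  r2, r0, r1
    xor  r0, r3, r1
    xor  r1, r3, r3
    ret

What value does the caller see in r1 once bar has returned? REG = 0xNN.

prologue: push r0 → mem[0xb9]=0x22, sp=0xb9
body[0] add  r1, r1, r2 → r1=0x79
body[1] mov  r2, #0x9c → r2=0x9c
body[2] mov  r0, #0x52 → r0=0x52
body[3] sub  r2, r0, r1 → r2=0xd9
body[4] xor  r0, r3, r1 → r0=0x7a
body[5] xor  r1, r3, r3 → r1=0x00
epilogue: pop r0=0x22, sp=0xba
r1 is caller-saved → body value

REG = 0x00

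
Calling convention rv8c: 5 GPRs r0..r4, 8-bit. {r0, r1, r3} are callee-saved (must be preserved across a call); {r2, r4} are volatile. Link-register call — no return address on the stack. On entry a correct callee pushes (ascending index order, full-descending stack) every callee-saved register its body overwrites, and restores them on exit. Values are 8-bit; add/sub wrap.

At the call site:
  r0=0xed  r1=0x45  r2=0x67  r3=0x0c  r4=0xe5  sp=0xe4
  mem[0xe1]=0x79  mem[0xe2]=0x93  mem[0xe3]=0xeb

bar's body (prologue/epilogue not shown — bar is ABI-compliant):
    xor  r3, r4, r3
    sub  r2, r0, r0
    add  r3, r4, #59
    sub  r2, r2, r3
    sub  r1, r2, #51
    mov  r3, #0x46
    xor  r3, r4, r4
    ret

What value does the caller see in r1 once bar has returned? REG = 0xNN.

prologue: push r1 -> mem[0xe3]=0x45, sp=0xe3
prologue: push r3 -> mem[0xe2]=0x0c, sp=0xe2
body[0] xor  r3, r4, r3 -> r3=0xe9
body[1] sub  r2, r0, r0 -> r2=0x00
body[2] add  r3, r4, #59 -> r3=0x20
body[3] sub  r2, r2, r3 -> r2=0xe0
body[4] sub  r1, r2, #51 -> r1=0xad
body[5] mov  r3, #0x46 -> r3=0x46
body[6] xor  r3, r4, r4 -> r3=0x00
epilogue: pop r3=0x0c, sp=0xe3
epilogue: pop r1=0x45, sp=0xe4
r1 is callee-saved -> restored

REG = 0x45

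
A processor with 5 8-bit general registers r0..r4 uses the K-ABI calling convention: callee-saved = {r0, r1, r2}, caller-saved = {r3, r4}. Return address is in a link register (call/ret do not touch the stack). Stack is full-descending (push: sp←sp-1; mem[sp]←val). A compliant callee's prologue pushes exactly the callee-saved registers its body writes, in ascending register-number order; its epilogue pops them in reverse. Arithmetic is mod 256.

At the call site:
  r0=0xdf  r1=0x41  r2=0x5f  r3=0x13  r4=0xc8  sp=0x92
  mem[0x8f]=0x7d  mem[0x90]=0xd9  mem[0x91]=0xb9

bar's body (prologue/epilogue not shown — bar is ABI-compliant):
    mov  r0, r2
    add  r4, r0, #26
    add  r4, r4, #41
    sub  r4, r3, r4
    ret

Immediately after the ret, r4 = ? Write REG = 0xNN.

prologue: push r0 -> mem[0x91]=0xdf, sp=0x91
body[0] mov  r0, r2 -> r0=0x5f
body[1] add  r4, r0, #26 -> r4=0x79
body[2] add  r4, r4, #41 -> r4=0xa2
body[3] sub  r4, r3, r4 -> r4=0x71
epilogue: pop r0=0xdf, sp=0x92
r4 is caller-saved -> body value

REG = 0x71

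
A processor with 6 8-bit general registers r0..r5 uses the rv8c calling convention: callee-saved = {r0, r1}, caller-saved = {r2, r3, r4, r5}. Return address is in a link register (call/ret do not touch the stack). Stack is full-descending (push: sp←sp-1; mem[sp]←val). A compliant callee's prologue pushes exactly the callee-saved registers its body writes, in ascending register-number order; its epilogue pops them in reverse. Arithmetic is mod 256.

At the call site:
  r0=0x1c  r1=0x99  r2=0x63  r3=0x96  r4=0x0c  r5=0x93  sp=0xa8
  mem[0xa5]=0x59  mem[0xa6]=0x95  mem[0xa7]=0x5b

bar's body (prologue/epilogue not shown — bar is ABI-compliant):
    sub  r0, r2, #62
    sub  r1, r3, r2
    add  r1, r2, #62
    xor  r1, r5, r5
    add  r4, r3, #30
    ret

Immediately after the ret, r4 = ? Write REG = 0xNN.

REG = 0xb4

prologue: push r0 -> mem[0xa7]=0x1c, sp=0xa7
prologue: push r1 -> mem[0xa6]=0x99, sp=0xa6
body[0] sub  r0, r2, #62 -> r0=0x25
body[1] sub  r1, r3, r2 -> r1=0x33
body[2] add  r1, r2, #62 -> r1=0xa1
body[3] xor  r1, r5, r5 -> r1=0x00
body[4] add  r4, r3, #30 -> r4=0xb4
epilogue: pop r1=0x99, sp=0xa7
epilogue: pop r0=0x1c, sp=0xa8
r4 is caller-saved -> body value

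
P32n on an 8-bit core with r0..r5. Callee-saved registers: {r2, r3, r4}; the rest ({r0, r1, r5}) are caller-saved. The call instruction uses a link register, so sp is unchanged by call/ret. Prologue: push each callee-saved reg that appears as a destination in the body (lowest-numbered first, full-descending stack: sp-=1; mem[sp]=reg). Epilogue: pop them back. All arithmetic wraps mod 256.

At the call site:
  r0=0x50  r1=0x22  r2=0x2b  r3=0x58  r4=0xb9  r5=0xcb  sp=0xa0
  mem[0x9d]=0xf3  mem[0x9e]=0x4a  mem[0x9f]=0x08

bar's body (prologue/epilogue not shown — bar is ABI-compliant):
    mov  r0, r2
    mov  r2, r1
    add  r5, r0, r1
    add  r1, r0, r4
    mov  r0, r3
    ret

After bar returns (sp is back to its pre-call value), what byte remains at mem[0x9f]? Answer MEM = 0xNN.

prologue: push r2 → mem[0x9f]=0x2b, sp=0x9f
body[0] mov  r0, r2 → r0=0x2b
body[1] mov  r2, r1 → r2=0x22
body[2] add  r5, r0, r1 → r5=0x4d
body[3] add  r1, r0, r4 → r1=0xe4
body[4] mov  r0, r3 → r0=0x58
epilogue: pop r2=0x2b, sp=0xa0
prologue pushed ['r2'] at ['0x9f']

MEM = 0x2b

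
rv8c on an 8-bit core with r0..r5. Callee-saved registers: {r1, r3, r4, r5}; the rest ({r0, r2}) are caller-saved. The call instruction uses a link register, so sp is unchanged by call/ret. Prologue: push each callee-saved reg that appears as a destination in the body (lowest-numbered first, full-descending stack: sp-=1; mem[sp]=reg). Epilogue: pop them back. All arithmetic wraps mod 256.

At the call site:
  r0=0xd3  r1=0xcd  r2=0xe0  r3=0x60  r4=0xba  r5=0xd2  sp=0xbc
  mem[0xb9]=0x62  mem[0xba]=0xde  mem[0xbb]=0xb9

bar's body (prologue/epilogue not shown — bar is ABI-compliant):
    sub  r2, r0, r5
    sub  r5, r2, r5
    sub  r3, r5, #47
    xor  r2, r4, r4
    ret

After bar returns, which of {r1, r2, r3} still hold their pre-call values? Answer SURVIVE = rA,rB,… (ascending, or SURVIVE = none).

prologue: push r3 → mem[0xbb]=0x60, sp=0xbb
prologue: push r5 → mem[0xba]=0xd2, sp=0xba
body[0] sub  r2, r0, r5 → r2=0x01
body[1] sub  r5, r2, r5 → r5=0x2f
body[2] sub  r3, r5, #47 → r3=0x00
body[3] xor  r2, r4, r4 → r2=0x00
epilogue: pop r5=0xd2, sp=0xbb
epilogue: pop r3=0x60, sp=0xbc
r1: callee-saved, written=False
r2: caller-saved, written=True
r3: callee-saved, written=True

SURVIVE = r1,r3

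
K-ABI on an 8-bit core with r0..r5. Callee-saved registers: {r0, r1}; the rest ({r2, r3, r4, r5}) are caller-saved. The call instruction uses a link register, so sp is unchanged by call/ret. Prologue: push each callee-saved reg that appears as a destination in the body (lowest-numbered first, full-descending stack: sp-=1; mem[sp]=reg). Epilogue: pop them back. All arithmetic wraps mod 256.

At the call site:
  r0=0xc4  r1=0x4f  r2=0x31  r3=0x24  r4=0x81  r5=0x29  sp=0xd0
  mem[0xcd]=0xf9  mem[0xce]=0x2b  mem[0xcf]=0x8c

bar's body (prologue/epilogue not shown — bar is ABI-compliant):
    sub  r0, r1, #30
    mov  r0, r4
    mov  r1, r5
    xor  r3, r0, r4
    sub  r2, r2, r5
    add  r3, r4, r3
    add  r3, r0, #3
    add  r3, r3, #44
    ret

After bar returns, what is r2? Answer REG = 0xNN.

REG = 0x08

prologue: push r0 → mem[0xcf]=0xc4, sp=0xcf
prologue: push r1 → mem[0xce]=0x4f, sp=0xce
body[0] sub  r0, r1, #30 → r0=0x31
body[1] mov  r0, r4 → r0=0x81
body[2] mov  r1, r5 → r1=0x29
body[3] xor  r3, r0, r4 → r3=0x00
body[4] sub  r2, r2, r5 → r2=0x08
body[5] add  r3, r4, r3 → r3=0x81
body[6] add  r3, r0, #3 → r3=0x84
body[7] add  r3, r3, #44 → r3=0xb0
epilogue: pop r1=0x4f, sp=0xcf
epilogue: pop r0=0xc4, sp=0xd0
r2 is caller-saved → body value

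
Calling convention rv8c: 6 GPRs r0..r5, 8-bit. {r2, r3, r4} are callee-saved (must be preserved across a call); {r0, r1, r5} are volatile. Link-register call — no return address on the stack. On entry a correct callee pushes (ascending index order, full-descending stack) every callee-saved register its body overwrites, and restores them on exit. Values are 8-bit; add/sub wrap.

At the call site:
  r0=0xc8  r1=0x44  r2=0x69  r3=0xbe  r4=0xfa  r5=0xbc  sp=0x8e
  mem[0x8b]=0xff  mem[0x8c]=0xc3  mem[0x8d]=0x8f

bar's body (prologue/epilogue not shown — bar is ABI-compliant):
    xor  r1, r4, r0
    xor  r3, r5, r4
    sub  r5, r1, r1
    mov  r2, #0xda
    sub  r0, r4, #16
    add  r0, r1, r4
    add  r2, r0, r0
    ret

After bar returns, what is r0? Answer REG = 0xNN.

REG = 0x2c

prologue: push r2 → mem[0x8d]=0x69, sp=0x8d
prologue: push r3 → mem[0x8c]=0xbe, sp=0x8c
body[0] xor  r1, r4, r0 → r1=0x32
body[1] xor  r3, r5, r4 → r3=0x46
body[2] sub  r5, r1, r1 → r5=0x00
body[3] mov  r2, #0xda → r2=0xda
body[4] sub  r0, r4, #16 → r0=0xea
body[5] add  r0, r1, r4 → r0=0x2c
body[6] add  r2, r0, r0 → r2=0x58
epilogue: pop r3=0xbe, sp=0x8d
epilogue: pop r2=0x69, sp=0x8e
r0 is caller-saved → body value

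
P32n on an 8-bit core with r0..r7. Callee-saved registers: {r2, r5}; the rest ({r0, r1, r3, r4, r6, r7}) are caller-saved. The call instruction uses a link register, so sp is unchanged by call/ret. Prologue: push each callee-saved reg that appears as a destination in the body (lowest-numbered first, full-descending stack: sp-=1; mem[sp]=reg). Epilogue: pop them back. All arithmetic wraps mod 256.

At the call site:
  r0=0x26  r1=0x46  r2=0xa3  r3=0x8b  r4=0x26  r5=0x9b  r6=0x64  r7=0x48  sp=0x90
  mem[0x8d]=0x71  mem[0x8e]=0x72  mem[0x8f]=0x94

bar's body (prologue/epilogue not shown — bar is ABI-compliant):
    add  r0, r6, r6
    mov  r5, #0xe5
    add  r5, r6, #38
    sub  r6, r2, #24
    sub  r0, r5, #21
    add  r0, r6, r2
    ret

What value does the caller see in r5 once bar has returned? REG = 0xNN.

prologue: push r5 → mem[0x8f]=0x9b, sp=0x8f
body[0] add  r0, r6, r6 → r0=0xc8
body[1] mov  r5, #0xe5 → r5=0xe5
body[2] add  r5, r6, #38 → r5=0x8a
body[3] sub  r6, r2, #24 → r6=0x8b
body[4] sub  r0, r5, #21 → r0=0x75
body[5] add  r0, r6, r2 → r0=0x2e
epilogue: pop r5=0x9b, sp=0x90
r5 is callee-saved → restored

REG = 0x9b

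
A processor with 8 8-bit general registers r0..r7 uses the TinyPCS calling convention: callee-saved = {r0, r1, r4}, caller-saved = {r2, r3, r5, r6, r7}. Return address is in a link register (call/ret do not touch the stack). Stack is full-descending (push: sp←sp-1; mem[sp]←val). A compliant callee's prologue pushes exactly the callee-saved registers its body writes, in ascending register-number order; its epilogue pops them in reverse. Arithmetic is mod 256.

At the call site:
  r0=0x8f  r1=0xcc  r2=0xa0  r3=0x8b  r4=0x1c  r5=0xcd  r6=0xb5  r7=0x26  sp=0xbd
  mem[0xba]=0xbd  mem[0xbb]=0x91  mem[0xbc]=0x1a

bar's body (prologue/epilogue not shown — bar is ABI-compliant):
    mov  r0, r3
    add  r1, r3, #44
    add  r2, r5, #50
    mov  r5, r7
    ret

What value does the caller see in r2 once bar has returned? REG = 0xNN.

REG = 0xff

prologue: push r0 -> mem[0xbc]=0x8f, sp=0xbc
prologue: push r1 -> mem[0xbb]=0xcc, sp=0xbb
body[0] mov  r0, r3 -> r0=0x8b
body[1] add  r1, r3, #44 -> r1=0xb7
body[2] add  r2, r5, #50 -> r2=0xff
body[3] mov  r5, r7 -> r5=0x26
epilogue: pop r1=0xcc, sp=0xbc
epilogue: pop r0=0x8f, sp=0xbd
r2 is caller-saved -> body value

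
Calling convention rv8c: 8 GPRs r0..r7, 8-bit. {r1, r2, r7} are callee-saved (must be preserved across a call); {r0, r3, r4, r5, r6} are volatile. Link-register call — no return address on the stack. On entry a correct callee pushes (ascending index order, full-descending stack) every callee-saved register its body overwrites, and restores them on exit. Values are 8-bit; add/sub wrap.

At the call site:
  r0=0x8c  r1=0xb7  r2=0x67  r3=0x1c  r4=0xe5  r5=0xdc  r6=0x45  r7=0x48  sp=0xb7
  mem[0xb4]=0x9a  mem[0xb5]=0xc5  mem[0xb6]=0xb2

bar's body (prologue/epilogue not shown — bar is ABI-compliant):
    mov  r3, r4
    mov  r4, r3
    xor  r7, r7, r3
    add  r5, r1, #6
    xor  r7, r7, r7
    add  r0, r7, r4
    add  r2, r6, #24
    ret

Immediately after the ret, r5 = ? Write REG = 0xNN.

REG = 0xbd

prologue: push r2 -> mem[0xb6]=0x67, sp=0xb6
prologue: push r7 -> mem[0xb5]=0x48, sp=0xb5
body[0] mov  r3, r4 -> r3=0xe5
body[1] mov  r4, r3 -> r4=0xe5
body[2] xor  r7, r7, r3 -> r7=0xad
body[3] add  r5, r1, #6 -> r5=0xbd
body[4] xor  r7, r7, r7 -> r7=0x00
body[5] add  r0, r7, r4 -> r0=0xe5
body[6] add  r2, r6, #24 -> r2=0x5d
epilogue: pop r7=0x48, sp=0xb6
epilogue: pop r2=0x67, sp=0xb7
r5 is caller-saved -> body value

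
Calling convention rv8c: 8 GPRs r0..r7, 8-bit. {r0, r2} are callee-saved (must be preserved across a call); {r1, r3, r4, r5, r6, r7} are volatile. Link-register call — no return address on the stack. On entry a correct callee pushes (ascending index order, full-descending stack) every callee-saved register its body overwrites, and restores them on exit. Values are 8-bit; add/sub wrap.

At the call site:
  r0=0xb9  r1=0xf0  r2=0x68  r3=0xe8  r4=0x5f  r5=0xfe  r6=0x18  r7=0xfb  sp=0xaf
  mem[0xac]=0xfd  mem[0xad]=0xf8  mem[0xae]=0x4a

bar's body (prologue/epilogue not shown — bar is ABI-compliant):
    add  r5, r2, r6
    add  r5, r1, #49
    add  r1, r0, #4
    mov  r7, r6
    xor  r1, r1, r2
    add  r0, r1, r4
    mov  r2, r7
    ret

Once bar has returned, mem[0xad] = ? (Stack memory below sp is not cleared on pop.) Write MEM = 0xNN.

MEM = 0x68

prologue: push r0 → mem[0xae]=0xb9, sp=0xae
prologue: push r2 → mem[0xad]=0x68, sp=0xad
body[0] add  r5, r2, r6 → r5=0x80
body[1] add  r5, r1, #49 → r5=0x21
body[2] add  r1, r0, #4 → r1=0xbd
body[3] mov  r7, r6 → r7=0x18
body[4] xor  r1, r1, r2 → r1=0xd5
body[5] add  r0, r1, r4 → r0=0x34
body[6] mov  r2, r7 → r2=0x18
epilogue: pop r2=0x68, sp=0xae
epilogue: pop r0=0xb9, sp=0xaf
prologue pushed ['r0', 'r2'] at ['0xae', '0xad']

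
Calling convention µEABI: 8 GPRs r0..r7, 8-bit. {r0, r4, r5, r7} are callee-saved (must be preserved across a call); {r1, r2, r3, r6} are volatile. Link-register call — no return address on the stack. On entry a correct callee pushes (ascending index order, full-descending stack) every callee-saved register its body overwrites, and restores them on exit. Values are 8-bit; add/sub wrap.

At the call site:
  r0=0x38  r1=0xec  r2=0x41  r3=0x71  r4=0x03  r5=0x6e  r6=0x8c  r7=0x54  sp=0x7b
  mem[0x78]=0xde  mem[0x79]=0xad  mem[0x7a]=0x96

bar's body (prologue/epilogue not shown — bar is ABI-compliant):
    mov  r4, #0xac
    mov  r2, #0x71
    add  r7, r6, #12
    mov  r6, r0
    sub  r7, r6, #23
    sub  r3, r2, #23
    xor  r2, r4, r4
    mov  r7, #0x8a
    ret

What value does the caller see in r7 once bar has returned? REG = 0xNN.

REG = 0x54

prologue: push r4 → mem[0x7a]=0x03, sp=0x7a
prologue: push r7 → mem[0x79]=0x54, sp=0x79
body[0] mov  r4, #0xac → r4=0xac
body[1] mov  r2, #0x71 → r2=0x71
body[2] add  r7, r6, #12 → r7=0x98
body[3] mov  r6, r0 → r6=0x38
body[4] sub  r7, r6, #23 → r7=0x21
body[5] sub  r3, r2, #23 → r3=0x5a
body[6] xor  r2, r4, r4 → r2=0x00
body[7] mov  r7, #0x8a → r7=0x8a
epilogue: pop r7=0x54, sp=0x7a
epilogue: pop r4=0x03, sp=0x7b
r7 is callee-saved → restored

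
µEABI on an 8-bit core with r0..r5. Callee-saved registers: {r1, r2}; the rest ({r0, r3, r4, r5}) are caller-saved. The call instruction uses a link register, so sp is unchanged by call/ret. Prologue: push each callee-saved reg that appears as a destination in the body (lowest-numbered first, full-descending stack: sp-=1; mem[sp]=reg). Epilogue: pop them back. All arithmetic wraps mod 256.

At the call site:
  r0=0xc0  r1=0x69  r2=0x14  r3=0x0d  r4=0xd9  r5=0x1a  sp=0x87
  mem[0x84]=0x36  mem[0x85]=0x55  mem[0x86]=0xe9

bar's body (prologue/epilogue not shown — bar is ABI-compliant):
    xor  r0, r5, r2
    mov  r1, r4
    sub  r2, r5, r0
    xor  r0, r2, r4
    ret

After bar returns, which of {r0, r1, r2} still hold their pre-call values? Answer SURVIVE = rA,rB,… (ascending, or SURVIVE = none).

SURVIVE = r1,r2

prologue: push r1 → mem[0x86]=0x69, sp=0x86
prologue: push r2 → mem[0x85]=0x14, sp=0x85
body[0] xor  r0, r5, r2 → r0=0x0e
body[1] mov  r1, r4 → r1=0xd9
body[2] sub  r2, r5, r0 → r2=0x0c
body[3] xor  r0, r2, r4 → r0=0xd5
epilogue: pop r2=0x14, sp=0x86
epilogue: pop r1=0x69, sp=0x87
r0: caller-saved, written=True
r1: callee-saved, written=True
r2: callee-saved, written=True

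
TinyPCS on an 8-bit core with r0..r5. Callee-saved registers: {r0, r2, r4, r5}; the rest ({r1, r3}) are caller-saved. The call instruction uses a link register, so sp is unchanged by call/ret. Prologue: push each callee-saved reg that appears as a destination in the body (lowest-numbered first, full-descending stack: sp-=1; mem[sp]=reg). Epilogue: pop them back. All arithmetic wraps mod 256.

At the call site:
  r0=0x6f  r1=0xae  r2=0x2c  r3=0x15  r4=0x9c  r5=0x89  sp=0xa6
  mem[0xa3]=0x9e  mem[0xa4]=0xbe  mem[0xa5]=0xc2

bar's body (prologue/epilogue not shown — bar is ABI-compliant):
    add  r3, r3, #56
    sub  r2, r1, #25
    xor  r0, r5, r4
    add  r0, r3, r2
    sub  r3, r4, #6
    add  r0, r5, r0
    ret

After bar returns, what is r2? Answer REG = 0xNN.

prologue: push r0 → mem[0xa5]=0x6f, sp=0xa5
prologue: push r2 → mem[0xa4]=0x2c, sp=0xa4
body[0] add  r3, r3, #56 → r3=0x4d
body[1] sub  r2, r1, #25 → r2=0x95
body[2] xor  r0, r5, r4 → r0=0x15
body[3] add  r0, r3, r2 → r0=0xe2
body[4] sub  r3, r4, #6 → r3=0x96
body[5] add  r0, r5, r0 → r0=0x6b
epilogue: pop r2=0x2c, sp=0xa5
epilogue: pop r0=0x6f, sp=0xa6
r2 is callee-saved → restored

REG = 0x2c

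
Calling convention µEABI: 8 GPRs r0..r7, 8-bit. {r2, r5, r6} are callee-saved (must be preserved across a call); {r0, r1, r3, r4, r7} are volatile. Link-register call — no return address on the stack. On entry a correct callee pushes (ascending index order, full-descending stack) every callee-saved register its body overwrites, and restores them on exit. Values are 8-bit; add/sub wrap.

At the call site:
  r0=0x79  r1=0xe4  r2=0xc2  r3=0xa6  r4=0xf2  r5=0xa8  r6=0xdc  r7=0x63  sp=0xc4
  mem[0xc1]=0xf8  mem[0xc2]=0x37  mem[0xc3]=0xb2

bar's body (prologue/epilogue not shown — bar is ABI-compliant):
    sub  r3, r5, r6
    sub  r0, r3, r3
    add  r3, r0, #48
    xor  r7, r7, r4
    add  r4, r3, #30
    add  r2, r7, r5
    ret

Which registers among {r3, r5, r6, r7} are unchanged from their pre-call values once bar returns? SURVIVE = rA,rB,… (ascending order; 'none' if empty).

prologue: push r2 -> mem[0xc3]=0xc2, sp=0xc3
body[0] sub  r3, r5, r6 -> r3=0xcc
body[1] sub  r0, r3, r3 -> r0=0x00
body[2] add  r3, r0, #48 -> r3=0x30
body[3] xor  r7, r7, r4 -> r7=0x91
body[4] add  r4, r3, #30 -> r4=0x4e
body[5] add  r2, r7, r5 -> r2=0x39
epilogue: pop r2=0xc2, sp=0xc4
r3: caller-saved, written=True
r5: callee-saved, written=False
r6: callee-saved, written=False
r7: caller-saved, written=True

SURVIVE = r5,r6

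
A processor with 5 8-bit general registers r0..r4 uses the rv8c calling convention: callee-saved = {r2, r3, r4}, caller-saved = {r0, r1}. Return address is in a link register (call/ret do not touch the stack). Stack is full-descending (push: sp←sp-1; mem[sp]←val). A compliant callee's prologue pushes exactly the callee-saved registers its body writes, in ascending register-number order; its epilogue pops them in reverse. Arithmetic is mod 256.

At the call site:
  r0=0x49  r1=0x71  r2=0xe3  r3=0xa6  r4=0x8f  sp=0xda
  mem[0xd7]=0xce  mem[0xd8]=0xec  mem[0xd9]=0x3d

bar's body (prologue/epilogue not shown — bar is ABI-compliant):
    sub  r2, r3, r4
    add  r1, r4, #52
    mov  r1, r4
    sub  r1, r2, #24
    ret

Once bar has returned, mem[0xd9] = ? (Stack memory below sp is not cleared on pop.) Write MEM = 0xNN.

MEM = 0xe3

prologue: push r2 -> mem[0xd9]=0xe3, sp=0xd9
body[0] sub  r2, r3, r4 -> r2=0x17
body[1] add  r1, r4, #52 -> r1=0xc3
body[2] mov  r1, r4 -> r1=0x8f
body[3] sub  r1, r2, #24 -> r1=0xff
epilogue: pop r2=0xe3, sp=0xda
prologue pushed ['r2'] at ['0xd9']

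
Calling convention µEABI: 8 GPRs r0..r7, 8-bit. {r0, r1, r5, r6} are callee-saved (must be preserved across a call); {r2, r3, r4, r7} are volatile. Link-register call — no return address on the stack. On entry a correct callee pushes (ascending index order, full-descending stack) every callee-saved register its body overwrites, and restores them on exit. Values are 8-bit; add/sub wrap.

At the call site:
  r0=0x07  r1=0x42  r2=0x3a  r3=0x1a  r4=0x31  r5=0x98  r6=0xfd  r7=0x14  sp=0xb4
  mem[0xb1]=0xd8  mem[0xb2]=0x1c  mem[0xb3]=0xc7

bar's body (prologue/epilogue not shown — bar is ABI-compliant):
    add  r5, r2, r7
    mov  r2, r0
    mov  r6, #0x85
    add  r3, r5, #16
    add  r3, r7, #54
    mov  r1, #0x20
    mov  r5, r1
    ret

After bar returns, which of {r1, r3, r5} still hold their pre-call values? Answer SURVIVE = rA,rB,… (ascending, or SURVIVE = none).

prologue: push r1 → mem[0xb3]=0x42, sp=0xb3
prologue: push r5 → mem[0xb2]=0x98, sp=0xb2
prologue: push r6 → mem[0xb1]=0xfd, sp=0xb1
body[0] add  r5, r2, r7 → r5=0x4e
body[1] mov  r2, r0 → r2=0x07
body[2] mov  r6, #0x85 → r6=0x85
body[3] add  r3, r5, #16 → r3=0x5e
body[4] add  r3, r7, #54 → r3=0x4a
body[5] mov  r1, #0x20 → r1=0x20
body[6] mov  r5, r1 → r5=0x20
epilogue: pop r6=0xfd, sp=0xb2
epilogue: pop r5=0x98, sp=0xb3
epilogue: pop r1=0x42, sp=0xb4
r1: callee-saved, written=True
r3: caller-saved, written=True
r5: callee-saved, written=True

SURVIVE = r1,r5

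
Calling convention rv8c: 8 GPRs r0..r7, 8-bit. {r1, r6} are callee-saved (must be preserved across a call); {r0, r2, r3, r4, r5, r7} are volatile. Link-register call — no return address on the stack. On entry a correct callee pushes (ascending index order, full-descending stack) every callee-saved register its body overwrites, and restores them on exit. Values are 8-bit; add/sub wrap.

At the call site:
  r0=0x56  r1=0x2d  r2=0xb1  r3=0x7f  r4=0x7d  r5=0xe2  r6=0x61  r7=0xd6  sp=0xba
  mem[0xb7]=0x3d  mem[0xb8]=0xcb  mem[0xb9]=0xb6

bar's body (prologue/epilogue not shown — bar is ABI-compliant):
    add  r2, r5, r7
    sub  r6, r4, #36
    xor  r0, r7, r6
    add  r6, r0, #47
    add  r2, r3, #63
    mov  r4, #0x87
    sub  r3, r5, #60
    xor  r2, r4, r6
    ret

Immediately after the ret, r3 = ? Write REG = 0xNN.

prologue: push r6 -> mem[0xb9]=0x61, sp=0xb9
body[0] add  r2, r5, r7 -> r2=0xb8
body[1] sub  r6, r4, #36 -> r6=0x59
body[2] xor  r0, r7, r6 -> r0=0x8f
body[3] add  r6, r0, #47 -> r6=0xbe
body[4] add  r2, r3, #63 -> r2=0xbe
body[5] mov  r4, #0x87 -> r4=0x87
body[6] sub  r3, r5, #60 -> r3=0xa6
body[7] xor  r2, r4, r6 -> r2=0x39
epilogue: pop r6=0x61, sp=0xba
r3 is caller-saved -> body value

REG = 0xa6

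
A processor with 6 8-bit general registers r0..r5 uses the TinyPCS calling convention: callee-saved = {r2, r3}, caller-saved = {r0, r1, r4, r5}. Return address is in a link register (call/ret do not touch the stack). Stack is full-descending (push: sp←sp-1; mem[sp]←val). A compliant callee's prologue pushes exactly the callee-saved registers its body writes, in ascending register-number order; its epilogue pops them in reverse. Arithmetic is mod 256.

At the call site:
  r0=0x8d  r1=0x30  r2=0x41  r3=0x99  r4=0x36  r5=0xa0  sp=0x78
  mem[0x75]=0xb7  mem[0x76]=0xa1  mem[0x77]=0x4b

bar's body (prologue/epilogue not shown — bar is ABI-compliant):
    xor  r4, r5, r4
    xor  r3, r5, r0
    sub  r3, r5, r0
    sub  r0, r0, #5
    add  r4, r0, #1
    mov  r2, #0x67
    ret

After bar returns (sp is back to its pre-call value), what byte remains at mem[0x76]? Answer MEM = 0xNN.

MEM = 0x99

prologue: push r2 -> mem[0x77]=0x41, sp=0x77
prologue: push r3 -> mem[0x76]=0x99, sp=0x76
body[0] xor  r4, r5, r4 -> r4=0x96
body[1] xor  r3, r5, r0 -> r3=0x2d
body[2] sub  r3, r5, r0 -> r3=0x13
body[3] sub  r0, r0, #5 -> r0=0x88
body[4] add  r4, r0, #1 -> r4=0x89
body[5] mov  r2, #0x67 -> r2=0x67
epilogue: pop r3=0x99, sp=0x77
epilogue: pop r2=0x41, sp=0x78
prologue pushed ['r2', 'r3'] at ['0x77', '0x76']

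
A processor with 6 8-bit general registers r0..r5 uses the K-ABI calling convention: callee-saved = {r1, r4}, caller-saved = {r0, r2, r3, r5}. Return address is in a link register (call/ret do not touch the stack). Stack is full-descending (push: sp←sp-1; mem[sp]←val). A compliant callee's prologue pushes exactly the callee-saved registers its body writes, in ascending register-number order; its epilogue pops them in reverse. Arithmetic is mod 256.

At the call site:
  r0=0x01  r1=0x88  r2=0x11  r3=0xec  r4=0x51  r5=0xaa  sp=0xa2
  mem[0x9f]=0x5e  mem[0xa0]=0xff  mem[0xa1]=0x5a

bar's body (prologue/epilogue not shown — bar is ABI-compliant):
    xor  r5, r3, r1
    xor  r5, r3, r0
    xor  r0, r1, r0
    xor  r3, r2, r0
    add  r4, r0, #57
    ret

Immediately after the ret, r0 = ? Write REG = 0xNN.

prologue: push r4 -> mem[0xa1]=0x51, sp=0xa1
body[0] xor  r5, r3, r1 -> r5=0x64
body[1] xor  r5, r3, r0 -> r5=0xed
body[2] xor  r0, r1, r0 -> r0=0x89
body[3] xor  r3, r2, r0 -> r3=0x98
body[4] add  r4, r0, #57 -> r4=0xc2
epilogue: pop r4=0x51, sp=0xa2
r0 is caller-saved -> body value

REG = 0x89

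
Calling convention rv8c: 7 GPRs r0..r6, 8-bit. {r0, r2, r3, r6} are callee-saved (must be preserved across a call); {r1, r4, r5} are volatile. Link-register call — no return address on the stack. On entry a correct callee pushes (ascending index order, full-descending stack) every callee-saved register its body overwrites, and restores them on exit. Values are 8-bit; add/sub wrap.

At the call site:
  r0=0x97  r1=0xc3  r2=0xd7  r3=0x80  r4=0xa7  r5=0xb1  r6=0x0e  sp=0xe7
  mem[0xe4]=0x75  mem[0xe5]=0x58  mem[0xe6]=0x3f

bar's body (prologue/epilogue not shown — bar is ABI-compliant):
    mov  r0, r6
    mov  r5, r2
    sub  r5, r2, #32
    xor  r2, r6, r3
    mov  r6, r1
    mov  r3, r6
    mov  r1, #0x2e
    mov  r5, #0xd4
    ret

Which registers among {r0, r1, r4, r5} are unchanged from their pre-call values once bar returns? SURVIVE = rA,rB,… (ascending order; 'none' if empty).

SURVIVE = r0,r4

prologue: push r0 → mem[0xe6]=0x97, sp=0xe6
prologue: push r2 → mem[0xe5]=0xd7, sp=0xe5
prologue: push r3 → mem[0xe4]=0x80, sp=0xe4
prologue: push r6 → mem[0xe3]=0x0e, sp=0xe3
body[0] mov  r0, r6 → r0=0x0e
body[1] mov  r5, r2 → r5=0xd7
body[2] sub  r5, r2, #32 → r5=0xb7
body[3] xor  r2, r6, r3 → r2=0x8e
body[4] mov  r6, r1 → r6=0xc3
body[5] mov  r3, r6 → r3=0xc3
body[6] mov  r1, #0x2e → r1=0x2e
body[7] mov  r5, #0xd4 → r5=0xd4
epilogue: pop r6=0x0e, sp=0xe4
epilogue: pop r3=0x80, sp=0xe5
epilogue: pop r2=0xd7, sp=0xe6
epilogue: pop r0=0x97, sp=0xe7
r0: callee-saved, written=True
r1: caller-saved, written=True
r4: caller-saved, written=False
r5: caller-saved, written=True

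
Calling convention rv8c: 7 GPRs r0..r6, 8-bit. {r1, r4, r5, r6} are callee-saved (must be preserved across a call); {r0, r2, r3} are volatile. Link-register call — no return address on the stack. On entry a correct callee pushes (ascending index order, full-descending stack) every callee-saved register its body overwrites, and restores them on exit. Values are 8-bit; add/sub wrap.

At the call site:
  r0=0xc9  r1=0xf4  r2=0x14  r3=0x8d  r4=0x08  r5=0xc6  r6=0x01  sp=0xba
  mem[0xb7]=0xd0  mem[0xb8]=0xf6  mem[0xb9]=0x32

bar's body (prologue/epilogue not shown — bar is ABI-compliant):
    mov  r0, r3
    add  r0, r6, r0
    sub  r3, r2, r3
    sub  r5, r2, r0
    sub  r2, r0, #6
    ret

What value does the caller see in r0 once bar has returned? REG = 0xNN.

REG = 0x8e

prologue: push r5 → mem[0xb9]=0xc6, sp=0xb9
body[0] mov  r0, r3 → r0=0x8d
body[1] add  r0, r6, r0 → r0=0x8e
body[2] sub  r3, r2, r3 → r3=0x87
body[3] sub  r5, r2, r0 → r5=0x86
body[4] sub  r2, r0, #6 → r2=0x88
epilogue: pop r5=0xc6, sp=0xba
r0 is caller-saved → body value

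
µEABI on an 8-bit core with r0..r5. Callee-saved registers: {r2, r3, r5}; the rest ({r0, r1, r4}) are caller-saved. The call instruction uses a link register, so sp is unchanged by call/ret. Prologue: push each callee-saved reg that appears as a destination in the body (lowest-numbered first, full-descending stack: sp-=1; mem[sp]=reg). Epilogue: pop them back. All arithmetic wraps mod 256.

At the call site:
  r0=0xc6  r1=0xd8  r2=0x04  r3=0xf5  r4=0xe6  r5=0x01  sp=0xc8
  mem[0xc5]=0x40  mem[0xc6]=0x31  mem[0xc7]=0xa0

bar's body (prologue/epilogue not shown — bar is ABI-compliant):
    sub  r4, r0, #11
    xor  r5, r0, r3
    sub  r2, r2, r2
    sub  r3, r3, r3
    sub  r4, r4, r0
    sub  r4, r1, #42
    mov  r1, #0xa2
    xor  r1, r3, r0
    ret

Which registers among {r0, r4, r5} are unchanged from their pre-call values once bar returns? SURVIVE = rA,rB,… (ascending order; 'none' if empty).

prologue: push r2 → mem[0xc7]=0x04, sp=0xc7
prologue: push r3 → mem[0xc6]=0xf5, sp=0xc6
prologue: push r5 → mem[0xc5]=0x01, sp=0xc5
body[0] sub  r4, r0, #11 → r4=0xbb
body[1] xor  r5, r0, r3 → r5=0x33
body[2] sub  r2, r2, r2 → r2=0x00
body[3] sub  r3, r3, r3 → r3=0x00
body[4] sub  r4, r4, r0 → r4=0xf5
body[5] sub  r4, r1, #42 → r4=0xae
body[6] mov  r1, #0xa2 → r1=0xa2
body[7] xor  r1, r3, r0 → r1=0xc6
epilogue: pop r5=0x01, sp=0xc6
epilogue: pop r3=0xf5, sp=0xc7
epilogue: pop r2=0x04, sp=0xc8
r0: caller-saved, written=False
r4: caller-saved, written=True
r5: callee-saved, written=True

SURVIVE = r0,r5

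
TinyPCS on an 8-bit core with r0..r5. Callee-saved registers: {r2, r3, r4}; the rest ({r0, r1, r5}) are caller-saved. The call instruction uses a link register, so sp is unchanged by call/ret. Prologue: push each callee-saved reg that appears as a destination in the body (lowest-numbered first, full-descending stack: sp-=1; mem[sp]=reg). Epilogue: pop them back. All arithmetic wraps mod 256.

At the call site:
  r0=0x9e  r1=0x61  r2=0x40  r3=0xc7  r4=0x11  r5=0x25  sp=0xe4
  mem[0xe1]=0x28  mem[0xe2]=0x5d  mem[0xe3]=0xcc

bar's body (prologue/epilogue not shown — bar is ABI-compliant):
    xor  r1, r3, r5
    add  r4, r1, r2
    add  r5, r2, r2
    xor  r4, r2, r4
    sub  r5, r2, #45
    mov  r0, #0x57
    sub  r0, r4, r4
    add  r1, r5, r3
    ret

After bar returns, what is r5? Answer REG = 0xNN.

prologue: push r4 → mem[0xe3]=0x11, sp=0xe3
body[0] xor  r1, r3, r5 → r1=0xe2
body[1] add  r4, r1, r2 → r4=0x22
body[2] add  r5, r2, r2 → r5=0x80
body[3] xor  r4, r2, r4 → r4=0x62
body[4] sub  r5, r2, #45 → r5=0x13
body[5] mov  r0, #0x57 → r0=0x57
body[6] sub  r0, r4, r4 → r0=0x00
body[7] add  r1, r5, r3 → r1=0xda
epilogue: pop r4=0x11, sp=0xe4
r5 is caller-saved → body value

REG = 0x13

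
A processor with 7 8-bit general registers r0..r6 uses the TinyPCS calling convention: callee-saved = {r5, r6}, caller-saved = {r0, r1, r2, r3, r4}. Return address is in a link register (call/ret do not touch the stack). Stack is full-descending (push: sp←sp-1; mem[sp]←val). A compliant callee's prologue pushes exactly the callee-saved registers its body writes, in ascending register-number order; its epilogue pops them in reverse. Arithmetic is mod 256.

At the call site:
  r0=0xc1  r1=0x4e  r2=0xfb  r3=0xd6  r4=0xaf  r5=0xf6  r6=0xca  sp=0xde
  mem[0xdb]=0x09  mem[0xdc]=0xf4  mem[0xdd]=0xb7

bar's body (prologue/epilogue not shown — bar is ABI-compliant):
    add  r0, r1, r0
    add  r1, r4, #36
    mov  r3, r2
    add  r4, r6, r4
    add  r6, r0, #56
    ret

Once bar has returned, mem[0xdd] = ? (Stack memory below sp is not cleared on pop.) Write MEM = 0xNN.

prologue: push r6 -> mem[0xdd]=0xca, sp=0xdd
body[0] add  r0, r1, r0 -> r0=0x0f
body[1] add  r1, r4, #36 -> r1=0xd3
body[2] mov  r3, r2 -> r3=0xfb
body[3] add  r4, r6, r4 -> r4=0x79
body[4] add  r6, r0, #56 -> r6=0x47
epilogue: pop r6=0xca, sp=0xde
prologue pushed ['r6'] at ['0xdd']

MEM = 0xca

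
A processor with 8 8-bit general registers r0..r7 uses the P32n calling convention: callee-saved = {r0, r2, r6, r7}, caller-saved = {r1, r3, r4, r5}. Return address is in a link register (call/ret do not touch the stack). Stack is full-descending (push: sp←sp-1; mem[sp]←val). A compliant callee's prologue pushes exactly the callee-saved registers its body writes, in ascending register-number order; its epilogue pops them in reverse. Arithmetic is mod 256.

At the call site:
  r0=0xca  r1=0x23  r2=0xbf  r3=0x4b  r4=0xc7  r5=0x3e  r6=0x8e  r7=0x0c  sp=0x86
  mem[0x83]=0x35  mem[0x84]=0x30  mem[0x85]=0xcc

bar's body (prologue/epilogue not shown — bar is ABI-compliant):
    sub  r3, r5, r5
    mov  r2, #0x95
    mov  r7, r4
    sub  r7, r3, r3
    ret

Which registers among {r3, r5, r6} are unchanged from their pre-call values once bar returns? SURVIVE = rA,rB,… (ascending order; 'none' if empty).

prologue: push r2 -> mem[0x85]=0xbf, sp=0x85
prologue: push r7 -> mem[0x84]=0x0c, sp=0x84
body[0] sub  r3, r5, r5 -> r3=0x00
body[1] mov  r2, #0x95 -> r2=0x95
body[2] mov  r7, r4 -> r7=0xc7
body[3] sub  r7, r3, r3 -> r7=0x00
epilogue: pop r7=0x0c, sp=0x85
epilogue: pop r2=0xbf, sp=0x86
r3: caller-saved, written=True
r5: caller-saved, written=False
r6: callee-saved, written=False

SURVIVE = r5,r6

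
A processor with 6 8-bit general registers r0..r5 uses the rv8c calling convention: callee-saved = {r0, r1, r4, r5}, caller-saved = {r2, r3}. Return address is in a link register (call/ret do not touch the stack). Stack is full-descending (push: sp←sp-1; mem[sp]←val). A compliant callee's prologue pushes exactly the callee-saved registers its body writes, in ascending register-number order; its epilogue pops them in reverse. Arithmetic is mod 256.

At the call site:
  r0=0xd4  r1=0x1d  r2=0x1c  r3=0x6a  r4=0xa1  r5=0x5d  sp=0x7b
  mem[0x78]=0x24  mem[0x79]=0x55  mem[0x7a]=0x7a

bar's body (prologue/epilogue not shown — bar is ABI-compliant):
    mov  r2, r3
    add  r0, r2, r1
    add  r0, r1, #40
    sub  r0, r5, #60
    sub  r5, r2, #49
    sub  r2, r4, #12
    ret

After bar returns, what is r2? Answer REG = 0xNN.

prologue: push r0 -> mem[0x7a]=0xd4, sp=0x7a
prologue: push r5 -> mem[0x79]=0x5d, sp=0x79
body[0] mov  r2, r3 -> r2=0x6a
body[1] add  r0, r2, r1 -> r0=0x87
body[2] add  r0, r1, #40 -> r0=0x45
body[3] sub  r0, r5, #60 -> r0=0x21
body[4] sub  r5, r2, #49 -> r5=0x39
body[5] sub  r2, r4, #12 -> r2=0x95
epilogue: pop r5=0x5d, sp=0x7a
epilogue: pop r0=0xd4, sp=0x7b
r2 is caller-saved -> body value

REG = 0x95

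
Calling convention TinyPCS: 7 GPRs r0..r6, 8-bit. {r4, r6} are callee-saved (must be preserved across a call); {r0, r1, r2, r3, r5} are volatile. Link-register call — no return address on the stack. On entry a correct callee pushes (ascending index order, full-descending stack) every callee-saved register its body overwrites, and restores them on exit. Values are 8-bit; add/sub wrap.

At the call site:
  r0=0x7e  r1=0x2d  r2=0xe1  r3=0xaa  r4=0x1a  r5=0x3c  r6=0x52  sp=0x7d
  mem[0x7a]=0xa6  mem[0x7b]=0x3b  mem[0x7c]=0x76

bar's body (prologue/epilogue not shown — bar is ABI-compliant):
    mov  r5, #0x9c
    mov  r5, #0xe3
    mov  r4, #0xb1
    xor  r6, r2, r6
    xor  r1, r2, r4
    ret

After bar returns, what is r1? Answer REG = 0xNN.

REG = 0x50

prologue: push r4 -> mem[0x7c]=0x1a, sp=0x7c
prologue: push r6 -> mem[0x7b]=0x52, sp=0x7b
body[0] mov  r5, #0x9c -> r5=0x9c
body[1] mov  r5, #0xe3 -> r5=0xe3
body[2] mov  r4, #0xb1 -> r4=0xb1
body[3] xor  r6, r2, r6 -> r6=0xb3
body[4] xor  r1, r2, r4 -> r1=0x50
epilogue: pop r6=0x52, sp=0x7c
epilogue: pop r4=0x1a, sp=0x7d
r1 is caller-saved -> body value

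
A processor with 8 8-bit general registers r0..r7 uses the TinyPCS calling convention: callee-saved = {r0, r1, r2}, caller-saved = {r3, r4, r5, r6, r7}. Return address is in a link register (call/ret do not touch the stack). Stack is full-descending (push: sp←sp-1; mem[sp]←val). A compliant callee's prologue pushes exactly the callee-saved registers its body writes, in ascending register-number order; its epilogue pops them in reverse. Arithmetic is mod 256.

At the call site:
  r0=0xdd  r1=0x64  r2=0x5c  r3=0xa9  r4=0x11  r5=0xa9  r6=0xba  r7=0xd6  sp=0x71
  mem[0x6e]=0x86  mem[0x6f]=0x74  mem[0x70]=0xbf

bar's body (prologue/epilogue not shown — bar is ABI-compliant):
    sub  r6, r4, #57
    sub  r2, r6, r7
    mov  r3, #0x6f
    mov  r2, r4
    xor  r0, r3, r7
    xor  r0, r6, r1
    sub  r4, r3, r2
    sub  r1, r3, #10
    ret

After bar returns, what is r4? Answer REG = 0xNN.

prologue: push r0 -> mem[0x70]=0xdd, sp=0x70
prologue: push r1 -> mem[0x6f]=0x64, sp=0x6f
prologue: push r2 -> mem[0x6e]=0x5c, sp=0x6e
body[0] sub  r6, r4, #57 -> r6=0xd8
body[1] sub  r2, r6, r7 -> r2=0x02
body[2] mov  r3, #0x6f -> r3=0x6f
body[3] mov  r2, r4 -> r2=0x11
body[4] xor  r0, r3, r7 -> r0=0xb9
body[5] xor  r0, r6, r1 -> r0=0xbc
body[6] sub  r4, r3, r2 -> r4=0x5e
body[7] sub  r1, r3, #10 -> r1=0x65
epilogue: pop r2=0x5c, sp=0x6f
epilogue: pop r1=0x64, sp=0x70
epilogue: pop r0=0xdd, sp=0x71
r4 is caller-saved -> body value

REG = 0x5e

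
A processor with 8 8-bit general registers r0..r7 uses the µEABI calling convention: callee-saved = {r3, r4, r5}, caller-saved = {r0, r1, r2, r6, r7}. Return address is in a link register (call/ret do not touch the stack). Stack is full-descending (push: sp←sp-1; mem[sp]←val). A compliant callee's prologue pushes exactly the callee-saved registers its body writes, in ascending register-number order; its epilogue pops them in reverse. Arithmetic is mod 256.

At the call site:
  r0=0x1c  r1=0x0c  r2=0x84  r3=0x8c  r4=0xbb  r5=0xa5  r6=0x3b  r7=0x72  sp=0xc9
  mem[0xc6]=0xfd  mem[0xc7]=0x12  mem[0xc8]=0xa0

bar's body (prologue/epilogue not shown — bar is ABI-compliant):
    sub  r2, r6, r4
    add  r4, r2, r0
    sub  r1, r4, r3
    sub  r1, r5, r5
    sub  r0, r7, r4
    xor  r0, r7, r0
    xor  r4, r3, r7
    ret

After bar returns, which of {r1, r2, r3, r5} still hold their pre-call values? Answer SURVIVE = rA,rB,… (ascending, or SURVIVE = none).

prologue: push r4 -> mem[0xc8]=0xbb, sp=0xc8
body[0] sub  r2, r6, r4 -> r2=0x80
body[1] add  r4, r2, r0 -> r4=0x9c
body[2] sub  r1, r4, r3 -> r1=0x10
body[3] sub  r1, r5, r5 -> r1=0x00
body[4] sub  r0, r7, r4 -> r0=0xd6
body[5] xor  r0, r7, r0 -> r0=0xa4
body[6] xor  r4, r3, r7 -> r4=0xfe
epilogue: pop r4=0xbb, sp=0xc9
r1: caller-saved, written=True
r2: caller-saved, written=True
r3: callee-saved, written=False
r5: callee-saved, written=False

SURVIVE = r3,r5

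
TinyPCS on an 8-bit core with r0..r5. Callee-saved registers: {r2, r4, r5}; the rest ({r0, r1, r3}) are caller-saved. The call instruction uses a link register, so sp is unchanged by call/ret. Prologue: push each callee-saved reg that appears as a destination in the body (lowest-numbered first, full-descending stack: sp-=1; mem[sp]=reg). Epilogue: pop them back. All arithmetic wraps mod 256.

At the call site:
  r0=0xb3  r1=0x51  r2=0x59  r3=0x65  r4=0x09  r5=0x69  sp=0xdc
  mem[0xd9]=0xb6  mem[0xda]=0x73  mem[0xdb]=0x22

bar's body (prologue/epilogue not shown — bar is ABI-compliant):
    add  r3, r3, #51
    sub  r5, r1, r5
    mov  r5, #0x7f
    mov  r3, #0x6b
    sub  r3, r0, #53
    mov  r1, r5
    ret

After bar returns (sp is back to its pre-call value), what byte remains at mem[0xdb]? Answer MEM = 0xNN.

prologue: push r5 → mem[0xdb]=0x69, sp=0xdb
body[0] add  r3, r3, #51 → r3=0x98
body[1] sub  r5, r1, r5 → r5=0xe8
body[2] mov  r5, #0x7f → r5=0x7f
body[3] mov  r3, #0x6b → r3=0x6b
body[4] sub  r3, r0, #53 → r3=0x7e
body[5] mov  r1, r5 → r1=0x7f
epilogue: pop r5=0x69, sp=0xdc
prologue pushed ['r5'] at ['0xdb']

MEM = 0x69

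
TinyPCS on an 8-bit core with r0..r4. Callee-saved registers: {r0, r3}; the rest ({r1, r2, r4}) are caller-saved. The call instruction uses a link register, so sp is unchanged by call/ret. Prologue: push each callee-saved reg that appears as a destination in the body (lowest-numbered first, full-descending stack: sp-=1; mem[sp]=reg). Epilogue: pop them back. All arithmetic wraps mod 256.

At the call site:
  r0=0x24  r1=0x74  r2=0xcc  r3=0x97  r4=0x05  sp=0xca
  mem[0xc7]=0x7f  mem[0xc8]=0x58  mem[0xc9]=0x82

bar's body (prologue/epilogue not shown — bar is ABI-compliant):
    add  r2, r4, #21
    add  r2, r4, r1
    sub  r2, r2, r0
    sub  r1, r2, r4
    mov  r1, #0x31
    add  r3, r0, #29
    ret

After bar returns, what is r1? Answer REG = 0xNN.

prologue: push r3 -> mem[0xc9]=0x97, sp=0xc9
body[0] add  r2, r4, #21 -> r2=0x1a
body[1] add  r2, r4, r1 -> r2=0x79
body[2] sub  r2, r2, r0 -> r2=0x55
body[3] sub  r1, r2, r4 -> r1=0x50
body[4] mov  r1, #0x31 -> r1=0x31
body[5] add  r3, r0, #29 -> r3=0x41
epilogue: pop r3=0x97, sp=0xca
r1 is caller-saved -> body value

REG = 0x31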